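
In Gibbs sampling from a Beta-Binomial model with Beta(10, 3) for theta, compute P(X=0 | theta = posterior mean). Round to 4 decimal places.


Posterior mean = alpha/(alpha+beta) = 10/13 = 0.7692
P(X=0|theta=mean) = 1 - theta = 0.2308

0.2308


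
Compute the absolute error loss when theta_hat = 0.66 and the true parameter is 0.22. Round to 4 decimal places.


L = |theta_hat - theta_true|
= |0.66 - 0.22| = 0.44

0.44


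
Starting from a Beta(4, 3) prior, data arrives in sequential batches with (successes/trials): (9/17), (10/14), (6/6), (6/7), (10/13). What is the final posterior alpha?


In sequential Bayesian updating, we sum all successes.
Total successes = 41
Final alpha = 4 + 41 = 45

45


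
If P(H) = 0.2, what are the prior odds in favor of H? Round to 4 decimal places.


Prior odds = P(H) / (1 - P(H))
= 0.2 / 0.8
= 0.25

0.25


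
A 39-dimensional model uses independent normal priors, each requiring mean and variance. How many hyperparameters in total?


Per parameter: 2 (mean and variance).
Total = 39 * 2 = 78

78


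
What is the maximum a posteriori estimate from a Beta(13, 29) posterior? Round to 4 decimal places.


The MAP estimate equals the mode of the distribution.
Mode of Beta(a,b) = (a-1)/(a+b-2)
= 12/40
= 0.3

0.3


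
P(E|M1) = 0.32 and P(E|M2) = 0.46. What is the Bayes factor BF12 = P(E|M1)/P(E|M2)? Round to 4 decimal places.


Bayes factor BF12 = P(E|M1) / P(E|M2)
= 0.32 / 0.46
= 0.6957

0.6957


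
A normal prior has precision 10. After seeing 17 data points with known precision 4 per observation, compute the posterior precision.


In the conjugate normal model, precisions add:
tau_posterior = tau_prior + n * tau_data
= 10 + 17*4 = 78

78


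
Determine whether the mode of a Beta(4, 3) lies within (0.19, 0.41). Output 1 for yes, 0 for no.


First find the mode: (a-1)/(a+b-2) = 0.6
Is 0.6 in (0.19, 0.41)? 0

0


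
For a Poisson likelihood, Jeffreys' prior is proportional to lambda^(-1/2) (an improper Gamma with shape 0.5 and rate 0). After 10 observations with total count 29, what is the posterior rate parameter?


Jeffreys' prior for Poisson is proportional to lambda^(-1/2).
Posterior is Gamma(0.5 + S, 0 + n) = Gamma(0.5 + 29, 10).
Posterior rate = 0 + n = 10

10.0


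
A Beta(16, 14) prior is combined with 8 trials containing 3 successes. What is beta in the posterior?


In conjugate updating:
beta_posterior = beta_prior + (n - k)
= 14 + (8 - 3)
= 14 + 5 = 19

19


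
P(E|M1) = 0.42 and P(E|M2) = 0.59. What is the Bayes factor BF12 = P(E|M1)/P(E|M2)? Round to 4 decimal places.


Bayes factor BF12 = P(E|M1) / P(E|M2)
= 0.42 / 0.59
= 0.7119

0.7119


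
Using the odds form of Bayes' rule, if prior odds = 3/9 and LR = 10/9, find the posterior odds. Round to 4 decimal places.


Bayes' rule in odds form: posterior odds = prior odds * LR
= (3 * 10) / (9 * 9)
= 30/81 = 0.3704

0.3704


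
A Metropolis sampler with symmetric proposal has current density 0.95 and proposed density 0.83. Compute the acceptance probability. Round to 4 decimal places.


For symmetric proposals, acceptance = min(1, pi(x*)/pi(x))
= min(1, 0.83/0.95)
= min(1, 0.8737) = 0.8737

0.8737


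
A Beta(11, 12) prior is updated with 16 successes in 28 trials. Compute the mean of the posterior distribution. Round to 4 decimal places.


After update: Beta(27, 24)
Mean = 27 / (27 + 24) = 27 / 51
= 0.5294

0.5294


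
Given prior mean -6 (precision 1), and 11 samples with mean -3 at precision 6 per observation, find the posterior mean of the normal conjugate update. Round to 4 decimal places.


The posterior mean is a precision-weighted average of prior and data.
Post. prec. = 1 + 66 = 67
Post. mean = (-6 + -198)/67 = -204/67 = -3.0448

-3.0448


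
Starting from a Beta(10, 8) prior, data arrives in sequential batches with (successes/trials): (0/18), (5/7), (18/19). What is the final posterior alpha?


In sequential Bayesian updating, we sum all successes.
Total successes = 23
Final alpha = 10 + 23 = 33

33


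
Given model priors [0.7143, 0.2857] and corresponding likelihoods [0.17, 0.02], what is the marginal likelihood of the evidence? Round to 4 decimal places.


P(E) = sum_i P(M_i) P(E|M_i)
= 0.1214 + 0.0057
= 0.1271

0.1271


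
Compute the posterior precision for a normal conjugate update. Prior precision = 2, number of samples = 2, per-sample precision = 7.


tau_post = tau_0 + n * tau
= 2 + 2 * 7 = 16

16


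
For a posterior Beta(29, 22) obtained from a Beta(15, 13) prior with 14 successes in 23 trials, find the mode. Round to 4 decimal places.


Mode = (alpha - 1) / (alpha + beta - 2)
= 28 / 49
= 0.5714

0.5714


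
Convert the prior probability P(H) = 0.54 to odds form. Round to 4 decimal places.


P(not H) = 1 - 0.54 = 0.46
Odds = 0.54 / 0.46 = 1.1739

1.1739


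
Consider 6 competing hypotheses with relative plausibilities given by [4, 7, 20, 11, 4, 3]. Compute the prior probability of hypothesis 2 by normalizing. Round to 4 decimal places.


Sum of weights = 4 + 7 + 20 + 11 + 4 + 3 = 49
Normalized prior for H2 = 7 / 49
= 0.1429

0.1429


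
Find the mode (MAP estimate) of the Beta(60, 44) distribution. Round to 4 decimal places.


For Beta(a,b) with a,b > 1:
Mode = (a-1)/(a+b-2) = (60-1)/(104-2)
= 59/102 = 0.5784

0.5784


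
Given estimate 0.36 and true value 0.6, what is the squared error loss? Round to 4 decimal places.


Squared error = (estimate - true)^2
Difference = -0.24
Loss = -0.24^2 = 0.0576

0.0576


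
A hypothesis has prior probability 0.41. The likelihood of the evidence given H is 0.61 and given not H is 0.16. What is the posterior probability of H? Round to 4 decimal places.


Using Bayes' theorem:
P(E) = 0.41 * 0.61 + 0.59 * 0.16
P(E) = 0.3445
P(H|E) = (0.41 * 0.61) / 0.3445 = 0.726

0.726


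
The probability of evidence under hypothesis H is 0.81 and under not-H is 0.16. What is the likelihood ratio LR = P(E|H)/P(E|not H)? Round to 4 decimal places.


LR = 0.81 / 0.16
= 5.0625

5.0625


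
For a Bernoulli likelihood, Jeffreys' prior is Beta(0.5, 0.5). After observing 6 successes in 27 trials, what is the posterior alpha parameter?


Jeffreys' prior for Bernoulli is Beta(0.5, 0.5).
Posterior is Beta(0.5 + k, 0.5 + n - k).
Posterior alpha = 0.5 + k = 0.5 + 6 = 6.5

6.5


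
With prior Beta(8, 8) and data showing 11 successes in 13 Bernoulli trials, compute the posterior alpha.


Conjugate update: alpha_posterior = alpha_prior + k
= 8 + 11 = 19

19


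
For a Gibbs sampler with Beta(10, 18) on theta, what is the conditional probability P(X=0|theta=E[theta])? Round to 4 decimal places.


E[theta] = 10/(10+18) = 0.3571
P(X=0|theta) = 1 - theta = 0.6429

0.6429


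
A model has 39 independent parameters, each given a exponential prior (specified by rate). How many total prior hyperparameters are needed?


Each exponential prior needs 1 hyperparameter (rate).
Total = 1 * 39 = 39

39


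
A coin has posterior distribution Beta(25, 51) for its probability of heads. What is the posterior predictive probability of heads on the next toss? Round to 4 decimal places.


Posterior predictive = E[theta] = alpha/(alpha+beta)
= 25/76
= 0.3289

0.3289


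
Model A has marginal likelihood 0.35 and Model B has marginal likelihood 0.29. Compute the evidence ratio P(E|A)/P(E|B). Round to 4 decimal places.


Evidence ratio = P(E|A) / P(E|B)
= 0.35 / 0.29
= 1.2069

1.2069


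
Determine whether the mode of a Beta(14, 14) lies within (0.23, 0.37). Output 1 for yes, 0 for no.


First find the mode: (a-1)/(a+b-2) = 0.5
Is 0.5 in (0.23, 0.37)? 0

0


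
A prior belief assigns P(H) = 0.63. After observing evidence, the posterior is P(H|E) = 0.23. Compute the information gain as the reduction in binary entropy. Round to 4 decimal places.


H(prior) = -0.63*log2(0.63) - 0.37*log2(0.37)
= 0.9507
H(post) = -0.23*log2(0.23) - 0.77*log2(0.77)
= 0.778
IG = 0.9507 - 0.778 = 0.1727

0.1727


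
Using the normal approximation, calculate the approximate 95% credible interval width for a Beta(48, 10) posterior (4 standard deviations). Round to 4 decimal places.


Var(Beta) = 48*10/(58^2 * 59) = 0.0024
SD = 0.0492
Width ~ 4*SD = 0.1967

0.1967


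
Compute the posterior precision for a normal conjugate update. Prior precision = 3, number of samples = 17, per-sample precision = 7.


tau_post = tau_0 + n * tau
= 3 + 17 * 7 = 122

122


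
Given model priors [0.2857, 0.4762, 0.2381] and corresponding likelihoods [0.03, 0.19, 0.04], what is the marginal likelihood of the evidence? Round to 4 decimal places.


P(E) = sum_i P(M_i) P(E|M_i)
= 0.0086 + 0.0905 + 0.0095
= 0.1086

0.1086


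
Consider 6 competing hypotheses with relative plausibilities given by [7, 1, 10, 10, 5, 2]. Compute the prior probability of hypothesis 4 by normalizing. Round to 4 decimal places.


Sum of weights = 7 + 1 + 10 + 10 + 5 + 2 = 35
Normalized prior for H4 = 10 / 35
= 0.2857

0.2857


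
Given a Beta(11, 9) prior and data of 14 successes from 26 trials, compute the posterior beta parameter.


Number of failures = 26 - 14 = 12
Posterior beta = 9 + 12 = 21

21


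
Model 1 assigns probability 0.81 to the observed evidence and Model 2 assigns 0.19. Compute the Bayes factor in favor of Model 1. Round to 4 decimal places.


BF = P(data|M1) / P(data|M2)
= 0.81 / 0.19 = 4.2632

4.2632


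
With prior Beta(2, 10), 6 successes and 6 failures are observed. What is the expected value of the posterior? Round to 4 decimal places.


Posterior = Beta(8, 16)
E[theta] = alpha/(alpha+beta)
= 8/24 = 0.3333

0.3333


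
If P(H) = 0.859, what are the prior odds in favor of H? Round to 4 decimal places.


Prior odds = P(H) / (1 - P(H))
= 0.859 / 0.141
= 6.0922

6.0922


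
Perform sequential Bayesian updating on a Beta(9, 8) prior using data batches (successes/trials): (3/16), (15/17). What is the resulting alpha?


Accumulate successes: 18
Posterior alpha = prior alpha + sum of successes
= 9 + 18 = 27

27


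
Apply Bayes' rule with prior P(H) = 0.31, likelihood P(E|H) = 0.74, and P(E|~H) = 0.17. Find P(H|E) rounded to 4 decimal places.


Step 1: Compute marginal P(E) = P(E|H)P(H) + P(E|~H)P(~H)
= 0.74*0.31 + 0.17*0.69 = 0.3467
Step 2: P(H|E) = P(E|H)P(H)/P(E) = 0.2294/0.3467
= 0.6617

0.6617


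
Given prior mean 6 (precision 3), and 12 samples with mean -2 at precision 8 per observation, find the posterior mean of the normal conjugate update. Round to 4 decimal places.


The posterior mean is a precision-weighted average of prior and data.
Post. prec. = 3 + 96 = 99
Post. mean = (18 + -192)/99 = -174/99 = -1.7576

-1.7576


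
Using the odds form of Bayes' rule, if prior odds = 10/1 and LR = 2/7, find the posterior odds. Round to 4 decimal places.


Bayes' rule in odds form: posterior odds = prior odds * LR
= (10 * 2) / (1 * 7)
= 20/7 = 2.8571

2.8571


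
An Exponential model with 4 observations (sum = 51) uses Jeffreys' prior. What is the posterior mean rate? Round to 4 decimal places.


Posterior Gamma(4, 51)
E[lambda] = 4/51 = 0.0784

0.0784


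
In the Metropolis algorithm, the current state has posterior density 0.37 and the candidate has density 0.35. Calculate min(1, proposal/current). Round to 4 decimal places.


Ratio = 0.35/0.37 = 0.9459
Acceptance probability = min(1, 0.9459)
= 0.9459

0.9459


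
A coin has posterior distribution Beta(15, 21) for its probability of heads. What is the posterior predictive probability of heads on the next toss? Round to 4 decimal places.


Posterior predictive = E[theta] = alpha/(alpha+beta)
= 15/36
= 0.4167

0.4167


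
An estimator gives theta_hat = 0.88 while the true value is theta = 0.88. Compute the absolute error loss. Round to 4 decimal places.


The absolute error loss is |theta_hat - theta|
= |0.88 - 0.88|
= 0.0

0.0


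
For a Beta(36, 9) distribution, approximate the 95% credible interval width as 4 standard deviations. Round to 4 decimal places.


Variance of Beta(a,b) = ab / ((a+b)^2 * (a+b+1))
= 36*9 / ((45)^2 * 46)
= 0.0035
SD = sqrt(0.0035) = 0.059
Width = 4 * SD = 0.2359

0.2359


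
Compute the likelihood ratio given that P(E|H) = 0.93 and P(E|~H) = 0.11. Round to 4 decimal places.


LR = P(E|H) / P(E|~H)
= 0.93 / 0.11 = 8.4545

8.4545


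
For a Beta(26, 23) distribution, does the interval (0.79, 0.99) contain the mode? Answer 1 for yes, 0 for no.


Mode of Beta(a,b) = (a-1)/(a+b-2)
= (26-1)/(26+23-2) = 0.5319
Check: 0.79 <= 0.5319 <= 0.99?
Result: 0

0


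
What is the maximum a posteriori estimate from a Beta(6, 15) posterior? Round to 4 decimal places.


The MAP estimate equals the mode of the distribution.
Mode of Beta(a,b) = (a-1)/(a+b-2)
= 5/19
= 0.2632

0.2632


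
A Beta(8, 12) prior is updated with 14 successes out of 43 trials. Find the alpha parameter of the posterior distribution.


In the Beta-Binomial conjugate update:
alpha_post = alpha_prior + successes
= 8 + 14
= 22

22


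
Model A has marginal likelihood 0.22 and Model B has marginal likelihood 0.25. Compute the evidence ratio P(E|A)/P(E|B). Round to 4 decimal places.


Evidence ratio = P(E|A) / P(E|B)
= 0.22 / 0.25
= 0.88

0.88


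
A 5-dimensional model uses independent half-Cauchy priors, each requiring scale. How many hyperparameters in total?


Per parameter: 1 (scale).
Total = 5 * 1 = 5

5


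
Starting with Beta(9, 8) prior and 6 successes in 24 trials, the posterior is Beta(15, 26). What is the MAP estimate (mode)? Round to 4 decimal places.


The mode of Beta(a, b) when a > 1 and b > 1 is (a-1)/(a+b-2)
= (15 - 1) / (15 + 26 - 2)
= 14 / 39
= 0.359

0.359


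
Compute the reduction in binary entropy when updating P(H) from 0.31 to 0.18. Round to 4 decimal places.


H_before = -p*log2(p) - (1-p)*log2(1-p) for p=0.31: 0.8932
H_after for p=0.18: 0.6801
Reduction = 0.8932 - 0.6801 = 0.2131

0.2131


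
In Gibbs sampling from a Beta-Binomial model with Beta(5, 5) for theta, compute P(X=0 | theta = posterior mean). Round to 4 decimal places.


Posterior mean = alpha/(alpha+beta) = 5/10 = 0.5
P(X=0|theta=mean) = 1 - theta = 0.5

0.5


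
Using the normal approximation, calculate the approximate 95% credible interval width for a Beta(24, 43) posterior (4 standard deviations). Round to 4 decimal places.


Var(Beta) = 24*43/(67^2 * 68) = 0.0034
SD = 0.0581
Width ~ 4*SD = 0.2326

0.2326


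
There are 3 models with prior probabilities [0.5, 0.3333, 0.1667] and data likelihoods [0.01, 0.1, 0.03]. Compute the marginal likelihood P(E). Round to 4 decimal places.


P(E) = sum over models of P(M_i) * P(E|M_i)
= 0.5*0.01 + 0.3333*0.1 + 0.1667*0.03
= 0.0433

0.0433


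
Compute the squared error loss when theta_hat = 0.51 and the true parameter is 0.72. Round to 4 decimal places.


L = (theta_hat - theta_true)^2
= (0.51 - 0.72)^2
= -0.21^2 = 0.0441

0.0441


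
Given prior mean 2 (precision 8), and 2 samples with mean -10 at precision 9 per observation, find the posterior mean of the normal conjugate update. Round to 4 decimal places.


The posterior mean is a precision-weighted average of prior and data.
Post. prec. = 8 + 18 = 26
Post. mean = (16 + -180)/26 = -164/26 = -6.3077

-6.3077


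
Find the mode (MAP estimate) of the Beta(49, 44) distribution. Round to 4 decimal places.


For Beta(a,b) with a,b > 1:
Mode = (a-1)/(a+b-2) = (49-1)/(93-2)
= 48/91 = 0.5275

0.5275


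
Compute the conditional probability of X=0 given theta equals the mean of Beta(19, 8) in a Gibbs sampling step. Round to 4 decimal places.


Mean of Beta(19, 8) = 0.7037
P(X=0 | theta=0.7037) = 0.2963

0.2963


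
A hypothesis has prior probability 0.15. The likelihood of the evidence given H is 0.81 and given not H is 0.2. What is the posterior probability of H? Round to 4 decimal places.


Using Bayes' theorem:
P(E) = 0.15 * 0.81 + 0.85 * 0.2
P(E) = 0.2915
P(H|E) = (0.15 * 0.81) / 0.2915 = 0.4168

0.4168


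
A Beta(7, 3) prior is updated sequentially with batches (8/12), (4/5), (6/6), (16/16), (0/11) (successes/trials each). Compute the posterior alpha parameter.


Sequential conjugate updating is equivalent to a single batch update.
Total successes across all batches = 34
alpha_posterior = alpha_prior + total_successes = 7 + 34
= 41

41


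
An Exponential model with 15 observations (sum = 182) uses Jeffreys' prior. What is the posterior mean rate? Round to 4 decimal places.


Posterior Gamma(15, 182)
E[lambda] = 15/182 = 0.0824

0.0824


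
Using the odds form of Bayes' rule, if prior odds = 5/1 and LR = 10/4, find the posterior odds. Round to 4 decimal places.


Bayes' rule in odds form: posterior odds = prior odds * LR
= (5 * 10) / (1 * 4)
= 50/4 = 12.5

12.5


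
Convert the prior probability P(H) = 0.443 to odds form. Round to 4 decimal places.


P(not H) = 1 - 0.443 = 0.557
Odds = 0.443 / 0.557 = 0.7953

0.7953


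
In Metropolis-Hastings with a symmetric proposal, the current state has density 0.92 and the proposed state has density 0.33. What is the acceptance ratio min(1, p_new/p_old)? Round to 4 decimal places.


Ratio = p_new / p_old = 0.33 / 0.92 = 0.3587
Acceptance = min(1, 0.3587) = 0.3587

0.3587


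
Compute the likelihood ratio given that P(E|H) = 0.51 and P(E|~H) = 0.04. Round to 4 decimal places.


LR = P(E|H) / P(E|~H)
= 0.51 / 0.04 = 12.75

12.75


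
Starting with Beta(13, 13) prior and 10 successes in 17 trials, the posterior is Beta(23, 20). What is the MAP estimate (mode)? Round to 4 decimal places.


The mode of Beta(a, b) when a > 1 and b > 1 is (a-1)/(a+b-2)
= (23 - 1) / (23 + 20 - 2)
= 22 / 41
= 0.5366

0.5366


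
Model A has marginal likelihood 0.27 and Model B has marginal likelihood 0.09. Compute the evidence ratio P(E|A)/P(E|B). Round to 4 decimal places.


Evidence ratio = P(E|A) / P(E|B)
= 0.27 / 0.09
= 3.0

3.0


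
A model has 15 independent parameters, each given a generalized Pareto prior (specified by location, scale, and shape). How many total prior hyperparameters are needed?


Each generalized Pareto prior needs 3 hyperparameters (location, scale, and shape).
Total = 3 * 15 = 45

45


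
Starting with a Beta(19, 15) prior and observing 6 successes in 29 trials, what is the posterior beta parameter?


Posterior beta = prior beta + failures
Failures = 29 - 6 = 23
beta_post = 15 + 23 = 38

38


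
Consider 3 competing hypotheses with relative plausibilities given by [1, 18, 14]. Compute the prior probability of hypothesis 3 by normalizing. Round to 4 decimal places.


Sum of weights = 1 + 18 + 14 = 33
Normalized prior for H3 = 14 / 33
= 0.4242

0.4242


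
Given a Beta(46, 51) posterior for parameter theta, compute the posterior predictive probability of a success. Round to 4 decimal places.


For a Beta-Bernoulli model, the predictive probability is the mean:
P(success) = 46/(46+51) = 46/97 = 0.4742

0.4742


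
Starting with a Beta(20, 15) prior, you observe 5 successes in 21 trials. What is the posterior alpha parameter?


For a Beta-Binomial conjugate model:
Posterior alpha = prior alpha + number of successes
= 20 + 5 = 25

25


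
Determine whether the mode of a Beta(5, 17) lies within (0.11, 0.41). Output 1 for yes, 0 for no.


First find the mode: (a-1)/(a+b-2) = 0.2
Is 0.2 in (0.11, 0.41)? 1

1


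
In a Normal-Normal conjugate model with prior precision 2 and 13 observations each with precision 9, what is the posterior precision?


Posterior precision = prior precision + n * observation precision
= 2 + 13 * 9
= 2 + 117 = 119

119


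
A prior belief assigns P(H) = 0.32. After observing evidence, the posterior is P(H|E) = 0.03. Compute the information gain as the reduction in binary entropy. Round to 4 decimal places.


H(prior) = -0.32*log2(0.32) - 0.68*log2(0.68)
= 0.9044
H(post) = -0.03*log2(0.03) - 0.97*log2(0.97)
= 0.1944
IG = 0.9044 - 0.1944 = 0.71

0.71


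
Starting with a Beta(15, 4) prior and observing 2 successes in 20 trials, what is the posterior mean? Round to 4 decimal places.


Posterior parameters: alpha = 15 + 2 = 17
beta = 4 + 18 = 22
Posterior mean = alpha / (alpha + beta) = 17 / 39
= 0.4359

0.4359


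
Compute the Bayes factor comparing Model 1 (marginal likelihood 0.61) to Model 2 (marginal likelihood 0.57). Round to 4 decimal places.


BF12 = marginal likelihood of M1 / marginal likelihood of M2
= 0.61/0.57
= 1.0702

1.0702


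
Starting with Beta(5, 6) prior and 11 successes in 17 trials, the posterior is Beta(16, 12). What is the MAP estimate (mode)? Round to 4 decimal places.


The mode of Beta(a, b) when a > 1 and b > 1 is (a-1)/(a+b-2)
= (16 - 1) / (16 + 12 - 2)
= 15 / 26
= 0.5769

0.5769


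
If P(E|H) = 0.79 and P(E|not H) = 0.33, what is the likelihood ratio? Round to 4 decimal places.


Likelihood ratio = P(E|H) / P(E|not H)
= 0.79 / 0.33
= 2.3939

2.3939


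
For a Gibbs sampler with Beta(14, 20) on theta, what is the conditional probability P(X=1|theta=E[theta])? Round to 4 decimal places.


E[theta] = 14/(14+20) = 0.4118
P(X=1|theta) = theta = 0.4118

0.4118


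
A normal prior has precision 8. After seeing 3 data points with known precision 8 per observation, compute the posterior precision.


In the conjugate normal model, precisions add:
tau_posterior = tau_prior + n * tau_data
= 8 + 3*8 = 32

32


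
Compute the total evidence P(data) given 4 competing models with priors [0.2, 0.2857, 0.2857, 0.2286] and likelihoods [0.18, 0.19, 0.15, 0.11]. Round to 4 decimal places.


Marginal likelihood = sum P(model_i) * P(data|model_i)
Model 1: 0.2 * 0.18 = 0.036
Model 2: 0.2857 * 0.19 = 0.0543
Model 3: 0.2857 * 0.15 = 0.0429
Model 4: 0.2286 * 0.11 = 0.0251
Total = 0.1583

0.1583


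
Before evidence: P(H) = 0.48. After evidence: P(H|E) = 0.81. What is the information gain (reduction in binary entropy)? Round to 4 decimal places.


Prior entropy = 0.9988
Posterior entropy = 0.7015
Information gain = 0.9988 - 0.7015 = 0.2974

0.2974


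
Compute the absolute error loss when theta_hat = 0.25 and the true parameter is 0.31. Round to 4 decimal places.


L = |theta_hat - theta_true|
= |0.25 - 0.31| = 0.06

0.06


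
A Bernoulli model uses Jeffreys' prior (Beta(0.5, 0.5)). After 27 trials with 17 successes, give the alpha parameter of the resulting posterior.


Posterior = Beta(prior_alpha + successes, prior_beta + failures)
= Beta(0.5 + 17, 0.5 + 10)
Posterior alpha = 0.5 + k = 0.5 + 17 = 17.5

17.5


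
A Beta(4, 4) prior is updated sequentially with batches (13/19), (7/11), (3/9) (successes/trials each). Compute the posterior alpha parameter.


Sequential conjugate updating is equivalent to a single batch update.
Total successes across all batches = 23
alpha_posterior = alpha_prior + total_successes = 4 + 23
= 27

27


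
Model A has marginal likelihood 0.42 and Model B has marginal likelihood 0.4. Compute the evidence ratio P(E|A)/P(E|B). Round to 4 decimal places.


Evidence ratio = P(E|A) / P(E|B)
= 0.42 / 0.4
= 1.05

1.05


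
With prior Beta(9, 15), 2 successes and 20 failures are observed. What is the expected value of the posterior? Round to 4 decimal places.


Posterior = Beta(11, 35)
E[theta] = alpha/(alpha+beta)
= 11/46 = 0.2391

0.2391


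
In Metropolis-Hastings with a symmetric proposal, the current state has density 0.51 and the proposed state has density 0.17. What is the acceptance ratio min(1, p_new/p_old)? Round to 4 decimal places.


Ratio = p_new / p_old = 0.17 / 0.51 = 0.3333
Acceptance = min(1, 0.3333) = 0.3333

0.3333


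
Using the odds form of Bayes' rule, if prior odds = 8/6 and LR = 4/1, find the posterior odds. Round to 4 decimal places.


Bayes' rule in odds form: posterior odds = prior odds * LR
= (8 * 4) / (6 * 1)
= 32/6 = 5.3333

5.3333


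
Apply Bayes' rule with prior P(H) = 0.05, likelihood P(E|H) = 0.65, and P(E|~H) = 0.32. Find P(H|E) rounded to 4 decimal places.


Step 1: Compute marginal P(E) = P(E|H)P(H) + P(E|~H)P(~H)
= 0.65*0.05 + 0.32*0.95 = 0.3365
Step 2: P(H|E) = P(E|H)P(H)/P(E) = 0.0325/0.3365
= 0.0966

0.0966


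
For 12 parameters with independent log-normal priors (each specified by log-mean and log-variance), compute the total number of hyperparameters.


A log-normal prior has 2 hyperparameters per parameter.
Total = 12 * 2 = 24

24


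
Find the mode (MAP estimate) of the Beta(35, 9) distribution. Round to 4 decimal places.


For Beta(a,b) with a,b > 1:
Mode = (a-1)/(a+b-2) = (35-1)/(44-2)
= 34/42 = 0.8095

0.8095


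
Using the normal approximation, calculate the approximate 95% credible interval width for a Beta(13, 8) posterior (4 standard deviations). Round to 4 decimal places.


Var(Beta) = 13*8/(21^2 * 22) = 0.0107
SD = 0.1035
Width ~ 4*SD = 0.4141

0.4141


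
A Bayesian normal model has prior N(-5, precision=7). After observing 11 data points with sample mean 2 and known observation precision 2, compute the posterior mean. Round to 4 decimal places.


Posterior mean = (prior_precision * prior_mean + n * data_precision * data_mean) / (prior_precision + n * data_precision)
Numerator = 7*-5 + 11*2*2 = 9
Denominator = 7 + 11*2 = 29
Posterior mean = 0.3103

0.3103


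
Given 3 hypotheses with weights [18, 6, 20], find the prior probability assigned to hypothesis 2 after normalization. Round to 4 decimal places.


To normalize, divide each weight by the sum of all weights.
Sum = 44
Prior(H2) = 6/44 = 0.1364

0.1364


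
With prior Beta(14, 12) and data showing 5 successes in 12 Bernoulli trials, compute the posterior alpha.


Conjugate update: alpha_posterior = alpha_prior + k
= 14 + 5 = 19

19


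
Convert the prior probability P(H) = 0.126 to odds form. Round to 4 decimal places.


P(not H) = 1 - 0.126 = 0.874
Odds = 0.126 / 0.874 = 0.1442

0.1442


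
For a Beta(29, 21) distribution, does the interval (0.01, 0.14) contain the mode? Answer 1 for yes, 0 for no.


Mode of Beta(a,b) = (a-1)/(a+b-2)
= (29-1)/(29+21-2) = 0.5833
Check: 0.01 <= 0.5833 <= 0.14?
Result: 0

0


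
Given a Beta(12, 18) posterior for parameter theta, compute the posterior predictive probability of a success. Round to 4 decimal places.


For a Beta-Bernoulli model, the predictive probability is the mean:
P(success) = 12/(12+18) = 12/30 = 0.4

0.4


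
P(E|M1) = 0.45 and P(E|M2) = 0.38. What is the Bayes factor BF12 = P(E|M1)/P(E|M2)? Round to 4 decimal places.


Bayes factor BF12 = P(E|M1) / P(E|M2)
= 0.45 / 0.38
= 1.1842

1.1842


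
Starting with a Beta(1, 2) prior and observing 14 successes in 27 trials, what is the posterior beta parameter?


Posterior beta = prior beta + failures
Failures = 27 - 14 = 13
beta_post = 2 + 13 = 15

15


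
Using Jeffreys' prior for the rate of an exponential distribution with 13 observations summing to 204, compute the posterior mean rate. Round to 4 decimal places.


Jeffreys' prior leads to posterior Gamma(13, 204).
Mean = 13/204 = 0.0637

0.0637


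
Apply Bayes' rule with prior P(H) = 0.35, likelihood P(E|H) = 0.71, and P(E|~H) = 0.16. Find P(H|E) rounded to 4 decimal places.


Step 1: Compute marginal P(E) = P(E|H)P(H) + P(E|~H)P(~H)
= 0.71*0.35 + 0.16*0.65 = 0.3525
Step 2: P(H|E) = P(E|H)P(H)/P(E) = 0.2485/0.3525
= 0.705

0.705


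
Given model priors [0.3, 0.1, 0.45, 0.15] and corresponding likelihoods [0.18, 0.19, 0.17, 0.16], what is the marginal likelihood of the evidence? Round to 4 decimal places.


P(E) = sum_i P(M_i) P(E|M_i)
= 0.054 + 0.019 + 0.0765 + 0.024
= 0.1735

0.1735


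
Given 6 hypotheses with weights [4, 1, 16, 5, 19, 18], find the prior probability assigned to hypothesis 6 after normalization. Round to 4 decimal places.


To normalize, divide each weight by the sum of all weights.
Sum = 63
Prior(H6) = 18/63 = 0.2857

0.2857


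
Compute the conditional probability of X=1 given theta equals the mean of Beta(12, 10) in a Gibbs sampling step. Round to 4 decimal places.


Mean of Beta(12, 10) = 0.5455
P(X=1 | theta=0.5455) = 0.5455

0.5455


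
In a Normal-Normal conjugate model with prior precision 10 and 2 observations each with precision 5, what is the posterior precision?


Posterior precision = prior precision + n * observation precision
= 10 + 2 * 5
= 10 + 10 = 20

20


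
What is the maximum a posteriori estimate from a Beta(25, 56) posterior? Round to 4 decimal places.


The MAP estimate equals the mode of the distribution.
Mode of Beta(a,b) = (a-1)/(a+b-2)
= 24/79
= 0.3038

0.3038


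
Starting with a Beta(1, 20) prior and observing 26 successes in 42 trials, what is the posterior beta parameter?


Posterior beta = prior beta + failures
Failures = 42 - 26 = 16
beta_post = 20 + 16 = 36

36


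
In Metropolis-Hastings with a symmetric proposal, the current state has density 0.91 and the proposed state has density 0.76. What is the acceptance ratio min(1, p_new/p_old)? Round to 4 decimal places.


Ratio = p_new / p_old = 0.76 / 0.91 = 0.8352
Acceptance = min(1, 0.8352) = 0.8352

0.8352


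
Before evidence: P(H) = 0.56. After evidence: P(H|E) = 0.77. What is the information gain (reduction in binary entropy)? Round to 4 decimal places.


Prior entropy = 0.9896
Posterior entropy = 0.778
Information gain = 0.9896 - 0.778 = 0.2116

0.2116


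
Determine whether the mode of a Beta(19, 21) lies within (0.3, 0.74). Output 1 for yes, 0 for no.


First find the mode: (a-1)/(a+b-2) = 0.4737
Is 0.4737 in (0.3, 0.74)? 1

1


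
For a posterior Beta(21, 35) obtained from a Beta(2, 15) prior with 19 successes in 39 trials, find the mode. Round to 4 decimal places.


Mode = (alpha - 1) / (alpha + beta - 2)
= 20 / 54
= 0.3704

0.3704


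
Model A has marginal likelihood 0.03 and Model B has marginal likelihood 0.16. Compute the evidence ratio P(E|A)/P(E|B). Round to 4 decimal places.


Evidence ratio = P(E|A) / P(E|B)
= 0.03 / 0.16
= 0.1875

0.1875


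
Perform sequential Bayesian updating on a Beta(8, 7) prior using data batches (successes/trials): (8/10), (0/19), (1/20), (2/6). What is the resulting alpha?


Accumulate successes: 11
Posterior alpha = prior alpha + sum of successes
= 8 + 11 = 19

19


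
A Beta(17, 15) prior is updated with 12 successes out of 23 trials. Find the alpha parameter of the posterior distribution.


In the Beta-Binomial conjugate update:
alpha_post = alpha_prior + successes
= 17 + 12
= 29

29


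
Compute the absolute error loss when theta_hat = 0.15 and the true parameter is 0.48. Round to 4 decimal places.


L = |theta_hat - theta_true|
= |0.15 - 0.48| = 0.33

0.33


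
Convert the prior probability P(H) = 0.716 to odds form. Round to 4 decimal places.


P(not H) = 1 - 0.716 = 0.284
Odds = 0.716 / 0.284 = 2.5211

2.5211


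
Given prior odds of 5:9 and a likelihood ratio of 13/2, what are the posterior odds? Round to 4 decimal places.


Posterior odds = prior odds * LR
Prior odds = 5/9 = 0.5556
LR = 13/2 = 6.5
Posterior odds = 0.5556 * 6.5 = 3.6111

3.6111


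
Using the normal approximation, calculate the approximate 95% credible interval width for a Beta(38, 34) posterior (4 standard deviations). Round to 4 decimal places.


Var(Beta) = 38*34/(72^2 * 73) = 0.0034
SD = 0.0584
Width ~ 4*SD = 0.2337

0.2337


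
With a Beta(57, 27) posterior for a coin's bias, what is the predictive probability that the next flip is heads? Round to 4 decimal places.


The predictive probability equals the posterior mean.
P(next = heads) = alpha / (alpha + beta)
= 57 / 84 = 0.6786

0.6786


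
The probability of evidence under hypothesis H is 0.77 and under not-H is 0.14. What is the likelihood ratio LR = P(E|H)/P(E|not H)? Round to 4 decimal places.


LR = 0.77 / 0.14
= 5.5

5.5


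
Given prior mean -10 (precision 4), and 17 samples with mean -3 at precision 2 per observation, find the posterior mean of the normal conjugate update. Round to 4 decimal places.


The posterior mean is a precision-weighted average of prior and data.
Post. prec. = 4 + 34 = 38
Post. mean = (-40 + -102)/38 = -142/38 = -3.7368

-3.7368


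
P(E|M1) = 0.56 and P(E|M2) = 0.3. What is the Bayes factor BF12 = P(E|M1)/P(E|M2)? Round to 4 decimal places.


Bayes factor BF12 = P(E|M1) / P(E|M2)
= 0.56 / 0.3
= 1.8667

1.8667


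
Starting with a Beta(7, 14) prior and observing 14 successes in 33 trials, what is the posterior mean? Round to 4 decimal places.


Posterior parameters: alpha = 7 + 14 = 21
beta = 14 + 19 = 33
Posterior mean = alpha / (alpha + beta) = 21 / 54
= 0.3889

0.3889


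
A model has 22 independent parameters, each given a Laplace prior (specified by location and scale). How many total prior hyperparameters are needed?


Each Laplace prior needs 2 hyperparameters (location and scale).
Total = 2 * 22 = 44

44


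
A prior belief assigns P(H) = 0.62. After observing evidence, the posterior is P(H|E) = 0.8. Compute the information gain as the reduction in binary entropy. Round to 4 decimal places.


H(prior) = -0.62*log2(0.62) - 0.38*log2(0.38)
= 0.958
H(post) = -0.8*log2(0.8) - 0.2*log2(0.2)
= 0.7219
IG = 0.958 - 0.7219 = 0.2361

0.2361


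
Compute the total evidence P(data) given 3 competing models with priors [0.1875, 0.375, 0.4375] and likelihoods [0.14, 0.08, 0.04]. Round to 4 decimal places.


Marginal likelihood = sum P(model_i) * P(data|model_i)
Model 1: 0.1875 * 0.14 = 0.0263
Model 2: 0.375 * 0.08 = 0.03
Model 3: 0.4375 * 0.04 = 0.0175
Total = 0.0738

0.0738


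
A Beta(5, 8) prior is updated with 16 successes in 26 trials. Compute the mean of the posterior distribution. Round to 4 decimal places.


After update: Beta(21, 18)
Mean = 21 / (21 + 18) = 21 / 39
= 0.5385

0.5385


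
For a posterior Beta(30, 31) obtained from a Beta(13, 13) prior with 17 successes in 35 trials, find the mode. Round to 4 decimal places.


Mode = (alpha - 1) / (alpha + beta - 2)
= 29 / 59
= 0.4915

0.4915


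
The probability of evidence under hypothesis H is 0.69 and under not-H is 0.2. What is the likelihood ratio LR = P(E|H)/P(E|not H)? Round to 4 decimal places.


LR = 0.69 / 0.2
= 3.45

3.45


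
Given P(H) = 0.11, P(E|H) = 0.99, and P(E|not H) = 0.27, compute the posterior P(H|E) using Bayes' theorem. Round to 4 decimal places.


By Bayes' theorem: P(H|E) = P(E|H)*P(H) / P(E)
P(E) = P(E|H)*P(H) + P(E|not H)*P(not H)
P(E) = 0.99*0.11 + 0.27*0.89 = 0.3492
P(H|E) = 0.99*0.11 / 0.3492 = 0.3119

0.3119


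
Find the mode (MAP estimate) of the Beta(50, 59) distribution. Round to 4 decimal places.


For Beta(a,b) with a,b > 1:
Mode = (a-1)/(a+b-2) = (50-1)/(109-2)
= 49/107 = 0.4579

0.4579


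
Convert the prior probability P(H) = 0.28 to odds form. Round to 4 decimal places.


P(not H) = 1 - 0.28 = 0.72
Odds = 0.28 / 0.72 = 0.3889

0.3889


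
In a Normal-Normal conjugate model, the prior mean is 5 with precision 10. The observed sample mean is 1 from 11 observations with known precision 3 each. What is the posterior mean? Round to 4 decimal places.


Posterior precision = tau0 + n*tau = 10 + 11*3 = 43
Posterior mean = (tau0*mu0 + n*tau*xbar) / posterior_precision
= (10*5 + 11*3*1) / 43
= 83 / 43 = 1.9302

1.9302


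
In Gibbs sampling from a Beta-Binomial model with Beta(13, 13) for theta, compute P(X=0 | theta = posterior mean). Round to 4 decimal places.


Posterior mean = alpha/(alpha+beta) = 13/26 = 0.5
P(X=0|theta=mean) = 1 - theta = 0.5

0.5


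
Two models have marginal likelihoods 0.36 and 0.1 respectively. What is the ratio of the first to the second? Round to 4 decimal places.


Evidence ratio = 0.36 / 0.1
= 3.6

3.6


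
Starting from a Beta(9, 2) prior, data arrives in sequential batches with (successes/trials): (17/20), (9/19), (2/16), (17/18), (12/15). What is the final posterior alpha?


In sequential Bayesian updating, we sum all successes.
Total successes = 57
Final alpha = 9 + 57 = 66

66


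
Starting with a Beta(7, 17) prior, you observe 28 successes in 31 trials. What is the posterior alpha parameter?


For a Beta-Binomial conjugate model:
Posterior alpha = prior alpha + number of successes
= 7 + 28 = 35

35


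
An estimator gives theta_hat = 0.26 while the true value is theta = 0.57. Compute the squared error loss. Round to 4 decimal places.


The squared error loss is (theta_hat - theta)^2
= (0.26 - 0.57)^2
= (-0.31)^2 = 0.0961

0.0961


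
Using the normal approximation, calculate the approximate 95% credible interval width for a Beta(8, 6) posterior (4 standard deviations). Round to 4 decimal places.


Var(Beta) = 8*6/(14^2 * 15) = 0.0163
SD = 0.1278
Width ~ 4*SD = 0.5111

0.5111


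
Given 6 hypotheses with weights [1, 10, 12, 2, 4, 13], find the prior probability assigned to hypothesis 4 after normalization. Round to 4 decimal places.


To normalize, divide each weight by the sum of all weights.
Sum = 42
Prior(H4) = 2/42 = 0.0476

0.0476


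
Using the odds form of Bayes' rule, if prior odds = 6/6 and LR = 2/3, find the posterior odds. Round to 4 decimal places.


Bayes' rule in odds form: posterior odds = prior odds * LR
= (6 * 2) / (6 * 3)
= 12/18 = 0.6667

0.6667


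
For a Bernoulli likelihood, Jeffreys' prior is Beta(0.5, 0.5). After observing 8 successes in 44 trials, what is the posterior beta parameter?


Jeffreys' prior for Bernoulli is Beta(0.5, 0.5).
Posterior is Beta(0.5 + k, 0.5 + n - k).
Posterior beta = 0.5 + (n - k) = 0.5 + 36 = 36.5

36.5


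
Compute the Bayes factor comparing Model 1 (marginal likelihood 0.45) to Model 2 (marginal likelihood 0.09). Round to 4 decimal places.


BF12 = marginal likelihood of M1 / marginal likelihood of M2
= 0.45/0.09
= 5.0

5.0


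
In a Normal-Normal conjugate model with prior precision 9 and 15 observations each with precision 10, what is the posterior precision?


Posterior precision = prior precision + n * observation precision
= 9 + 15 * 10
= 9 + 150 = 159

159


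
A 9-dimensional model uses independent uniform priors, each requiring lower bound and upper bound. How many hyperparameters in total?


Per parameter: 2 (lower bound and upper bound).
Total = 9 * 2 = 18

18


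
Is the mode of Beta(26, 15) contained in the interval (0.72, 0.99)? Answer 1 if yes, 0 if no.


Mode = (a-1)/(a+b-2) = 25/39 = 0.641
Interval: (0.72, 0.99)
Contains mode? 0

0


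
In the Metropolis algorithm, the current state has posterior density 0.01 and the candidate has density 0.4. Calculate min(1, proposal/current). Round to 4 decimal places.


Ratio = 0.4/0.01 = 40.0
Acceptance probability = min(1, 40.0)
= 1.0

1.0


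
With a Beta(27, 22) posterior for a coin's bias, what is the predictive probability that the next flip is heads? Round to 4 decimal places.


The predictive probability equals the posterior mean.
P(next = heads) = alpha / (alpha + beta)
= 27 / 49 = 0.551

0.551


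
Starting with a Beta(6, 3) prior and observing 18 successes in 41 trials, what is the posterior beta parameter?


Posterior beta = prior beta + failures
Failures = 41 - 18 = 23
beta_post = 3 + 23 = 26

26


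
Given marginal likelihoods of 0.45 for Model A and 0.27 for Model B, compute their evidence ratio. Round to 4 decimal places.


Ratio = ML(A) / ML(B) = 0.45/0.27
= 1.6667

1.6667


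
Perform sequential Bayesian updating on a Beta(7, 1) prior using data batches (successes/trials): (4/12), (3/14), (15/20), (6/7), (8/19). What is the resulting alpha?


Accumulate successes: 36
Posterior alpha = prior alpha + sum of successes
= 7 + 36 = 43

43


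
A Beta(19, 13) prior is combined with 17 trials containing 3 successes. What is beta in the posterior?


In conjugate updating:
beta_posterior = beta_prior + (n - k)
= 13 + (17 - 3)
= 13 + 14 = 27

27
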